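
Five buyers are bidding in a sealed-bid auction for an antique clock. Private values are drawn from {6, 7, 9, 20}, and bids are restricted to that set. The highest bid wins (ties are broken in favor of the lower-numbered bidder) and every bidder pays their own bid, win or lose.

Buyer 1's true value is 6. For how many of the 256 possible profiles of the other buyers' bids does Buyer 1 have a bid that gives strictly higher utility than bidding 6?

Others bid (6, 6, 6, 7): truth gives -6; bid 7 gives -1 > -6. Violating.
Others bid (6, 6, 6, 9): truth gives -6; bid 9 gives -3 > -6. Violating.
Others bid (6, 6, 7, 6): truth gives -6; bid 7 gives -1 > -6. Violating.
Others bid (6, 6, 7, 7): truth gives -6; bid 7 gives -1 > -6. Violating.
Others bid (6, 6, 6, 6): truth gives 0; no alternative beats it.
Others bid (6, 6, 6, 20): truth gives -6; no alternative beats it.
(Checking all 256 profiles: 80 have a profitable deviation, 176 do not.)

80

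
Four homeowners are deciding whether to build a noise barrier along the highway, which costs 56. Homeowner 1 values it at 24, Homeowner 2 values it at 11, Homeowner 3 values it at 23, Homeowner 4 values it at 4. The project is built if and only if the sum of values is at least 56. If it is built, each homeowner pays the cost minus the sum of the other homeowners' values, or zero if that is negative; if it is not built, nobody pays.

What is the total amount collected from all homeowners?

40

Total value 62 ≥ cost 56, so it is built.
Homeowner 1: others sum to 38; max(0, 56 - 38) = 18.
Homeowner 2: others sum to 51; max(0, 56 - 51) = 5.
Homeowner 3: others sum to 39; max(0, 56 - 39) = 17.
Homeowner 4: others sum to 58; max(0, 56 - 58) = 0.
Total collected = 18 + 5 + 17 + 0 = 40.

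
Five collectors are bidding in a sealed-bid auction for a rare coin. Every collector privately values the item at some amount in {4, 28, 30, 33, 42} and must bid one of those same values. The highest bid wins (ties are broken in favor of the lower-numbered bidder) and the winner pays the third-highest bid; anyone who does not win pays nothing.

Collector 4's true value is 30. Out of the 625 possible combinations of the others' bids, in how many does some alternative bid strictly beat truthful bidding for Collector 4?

Others bid (4, 4, 4, 33): truth gives 0; bid 33 gives 26 > 0. Violating.
Others bid (4, 4, 4, 42): truth gives 0; bid 42 gives 26 > 0. Violating.
Others bid (4, 4, 28, 33): truth gives 0; bid 33 gives 2 > 0. Violating.
Others bid (4, 4, 28, 42): truth gives 0; bid 42 gives 2 > 0. Violating.
Others bid (4, 4, 4, 4): truth gives 26; no alternative beats it.
Others bid (4, 4, 4, 28): truth gives 26; no alternative beats it.
(Checking all 625 profiles: 64 have a profitable deviation, 561 do not.)

64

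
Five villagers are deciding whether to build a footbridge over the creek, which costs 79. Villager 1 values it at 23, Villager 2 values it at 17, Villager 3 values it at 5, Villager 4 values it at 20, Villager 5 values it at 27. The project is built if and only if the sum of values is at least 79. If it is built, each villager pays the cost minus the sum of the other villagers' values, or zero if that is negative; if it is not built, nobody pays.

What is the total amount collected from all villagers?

Total value 92 ≥ cost 79, so it is built.
Villager 1: others sum to 69; max(0, 79 - 69) = 10.
Villager 2: others sum to 75; max(0, 79 - 75) = 4.
Villager 3: others sum to 87; max(0, 79 - 87) = 0.
Villager 4: others sum to 72; max(0, 79 - 72) = 7.
Villager 5: others sum to 65; max(0, 79 - 65) = 14.
Total collected = 10 + 4 + 0 + 7 + 14 = 35.

35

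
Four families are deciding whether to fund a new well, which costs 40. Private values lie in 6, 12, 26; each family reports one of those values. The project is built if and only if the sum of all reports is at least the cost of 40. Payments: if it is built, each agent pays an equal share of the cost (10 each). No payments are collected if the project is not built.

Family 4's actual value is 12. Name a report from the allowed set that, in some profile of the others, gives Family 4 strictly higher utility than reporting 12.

Suppose Family 1 reports 6, Family 2 reports 6 and Family 3 reports 6.
Report 12: project not built, utility 0.
Report 26: project built, pays 10, utility 12 - 10 = 2.
So reporting 26 beats truth here (2 > 0).

26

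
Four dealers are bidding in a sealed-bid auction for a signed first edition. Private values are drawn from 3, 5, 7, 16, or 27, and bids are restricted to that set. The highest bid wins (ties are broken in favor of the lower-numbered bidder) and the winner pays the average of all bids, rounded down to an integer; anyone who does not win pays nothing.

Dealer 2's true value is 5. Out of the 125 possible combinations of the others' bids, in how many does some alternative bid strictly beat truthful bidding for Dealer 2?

Others bid (5, 3, 3): truth gives 0; bid 7 gives 1 > 0. Violating.
Others bid (3, 3, 3): truth gives 2; no alternative beats it.
Others bid (3, 3, 5): truth gives 1; no alternative beats it.
(Checking all 125 profiles: 1 has a profitable deviation, 124 do not.)

1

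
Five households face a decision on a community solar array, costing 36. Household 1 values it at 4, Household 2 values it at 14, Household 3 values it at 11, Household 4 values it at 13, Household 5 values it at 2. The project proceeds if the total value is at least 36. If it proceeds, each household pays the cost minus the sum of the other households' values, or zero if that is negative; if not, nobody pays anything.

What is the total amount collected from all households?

14

Total value 44 ≥ cost 36, so it is built.
Household 1: others sum to 40; max(0, 36 - 40) = 0.
Household 2: others sum to 30; max(0, 36 - 30) = 6.
Household 3: others sum to 33; max(0, 36 - 33) = 3.
Household 4: others sum to 31; max(0, 36 - 31) = 5.
Household 5: others sum to 42; max(0, 36 - 42) = 0.
Total collected = 0 + 6 + 3 + 5 + 0 = 14.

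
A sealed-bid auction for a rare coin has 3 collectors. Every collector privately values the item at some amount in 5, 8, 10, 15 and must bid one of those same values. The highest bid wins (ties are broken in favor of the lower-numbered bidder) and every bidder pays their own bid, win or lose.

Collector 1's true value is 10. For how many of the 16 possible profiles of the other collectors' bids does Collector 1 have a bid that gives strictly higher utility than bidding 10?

11

Others bid (5, 5): truth gives 0; bid 5 gives 5 > 0. Violating.
Others bid (5, 8): truth gives 0; bid 8 gives 2 > 0. Violating.
Others bid (5, 15): truth gives -10; bid 5 gives -5 > -10. Violating.
Others bid (8, 5): truth gives 0; bid 8 gives 2 > 0. Violating.
Others bid (5, 10): truth gives 0; no alternative beats it.
Others bid (8, 10): truth gives 0; no alternative beats it.
(Checking all 16 profiles: 11 have a profitable deviation, 5 do not.)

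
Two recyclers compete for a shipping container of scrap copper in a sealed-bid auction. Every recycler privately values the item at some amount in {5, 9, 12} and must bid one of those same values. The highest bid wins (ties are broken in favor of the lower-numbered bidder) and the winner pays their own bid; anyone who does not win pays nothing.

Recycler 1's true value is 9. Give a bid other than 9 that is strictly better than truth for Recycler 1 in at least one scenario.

Suppose Recycler 2 bids 5.
Bid 9: wins, pays 9, utility 9 - 9 = 0.
Bid 5: wins, pays 5, utility 9 - 5 = 4.
So bidding 5 beats truth here (4 > 0).

5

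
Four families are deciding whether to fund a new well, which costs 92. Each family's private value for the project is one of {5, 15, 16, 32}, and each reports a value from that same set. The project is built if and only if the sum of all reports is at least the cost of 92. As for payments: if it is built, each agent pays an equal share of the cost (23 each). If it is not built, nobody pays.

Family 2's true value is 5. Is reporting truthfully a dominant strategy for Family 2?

Yes

Check each profile of the others' reports and compare truth against every alternative report.
Others report (15, 32, 32): truth gives 0, best alternative gives -18.
Others report (16, 32, 32): truth gives 0, best alternative gives -18.
Others report (32, 15, 32): truth gives 0, best alternative gives -18.
Others report (32, 16, 32): truth gives 0, best alternative gives -18.
Others report (32, 32, 15): truth gives 0, best alternative gives -18.
Others report (32, 32, 16): truth gives 0, best alternative gives -18.
(Remaining 58 profiles checked similarly; truth is weakly best in each.)
In every case the truthful report is at least as good as any alternative, so it is a dominant strategy.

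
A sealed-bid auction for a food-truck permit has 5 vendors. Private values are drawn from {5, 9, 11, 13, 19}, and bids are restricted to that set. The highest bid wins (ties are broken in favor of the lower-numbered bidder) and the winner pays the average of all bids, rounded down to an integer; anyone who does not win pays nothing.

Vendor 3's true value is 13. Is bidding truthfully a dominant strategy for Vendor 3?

Consider the case where Vendor 1 bids 5, Vendor 2 bids 5, Vendor 4 bids 5 and Vendor 5 bids 5.
Truthful bid 13: wins, pays 6, utility 13 - 6 = 7.
Bid 9 instead: wins, pays 5, utility 13 - 5 = 8.
Since 8 > 7, bidding 9 is strictly better here, so truthful bidding is not dominant.

No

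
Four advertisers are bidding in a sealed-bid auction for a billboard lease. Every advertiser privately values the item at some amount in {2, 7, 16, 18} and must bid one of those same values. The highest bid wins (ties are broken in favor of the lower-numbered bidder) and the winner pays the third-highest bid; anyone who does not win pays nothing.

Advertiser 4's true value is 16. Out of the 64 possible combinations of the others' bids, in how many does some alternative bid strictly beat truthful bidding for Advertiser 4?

12

Others bid (2, 2, 16): truth gives 0; bid 18 gives 14 > 0. Violating.
Others bid (2, 7, 16): truth gives 0; bid 18 gives 9 > 0. Violating.
Others bid (2, 16, 2): truth gives 0; bid 18 gives 14 > 0. Violating.
Others bid (2, 16, 7): truth gives 0; bid 18 gives 9 > 0. Violating.
Others bid (2, 2, 2): truth gives 14; no alternative beats it.
Others bid (2, 2, 7): truth gives 14; no alternative beats it.
(Checking all 64 profiles: 12 have a profitable deviation, 52 do not.)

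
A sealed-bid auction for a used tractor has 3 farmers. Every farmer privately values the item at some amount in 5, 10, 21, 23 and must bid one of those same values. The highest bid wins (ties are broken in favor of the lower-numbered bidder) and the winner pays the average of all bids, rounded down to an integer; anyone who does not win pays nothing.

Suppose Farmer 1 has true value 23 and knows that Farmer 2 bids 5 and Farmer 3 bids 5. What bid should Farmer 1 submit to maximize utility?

Bid 5: wins, pays 5, utility 23 - 5 = 18.
Bid 10: wins, pays 6, utility 23 - 6 = 17.
Bid 21: wins, pays 10, utility 23 - 10 = 13.
Bid 23: wins, pays 11, utility 23 - 11 = 12.
The best choice is 5 with utility 18.

5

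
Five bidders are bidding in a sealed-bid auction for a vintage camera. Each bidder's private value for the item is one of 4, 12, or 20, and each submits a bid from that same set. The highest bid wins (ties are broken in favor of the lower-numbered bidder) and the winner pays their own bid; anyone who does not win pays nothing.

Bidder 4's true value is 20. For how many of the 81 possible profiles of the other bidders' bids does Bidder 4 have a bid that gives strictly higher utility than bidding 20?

2

Others bid (4, 4, 4, 4): truth gives 0; bid 12 gives 8 > 0. Violating.
Others bid (4, 4, 4, 12): truth gives 0; bid 12 gives 8 > 0. Violating.
Others bid (4, 4, 4, 20): truth gives 0; no alternative beats it.
Others bid (4, 4, 12, 4): truth gives 0; no alternative beats it.
(Checking all 81 profiles: 2 have a profitable deviation, 79 do not.)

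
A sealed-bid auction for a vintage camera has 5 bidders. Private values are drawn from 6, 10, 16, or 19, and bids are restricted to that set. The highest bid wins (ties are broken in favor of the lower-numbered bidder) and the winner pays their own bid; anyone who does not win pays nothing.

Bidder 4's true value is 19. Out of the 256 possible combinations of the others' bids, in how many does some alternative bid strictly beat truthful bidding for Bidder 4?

24

Others bid (6, 6, 6, 6): truth gives 0; bid 10 gives 9 > 0. Violating.
Others bid (6, 6, 6, 10): truth gives 0; bid 10 gives 9 > 0. Violating.
Others bid (6, 6, 6, 16): truth gives 0; bid 16 gives 3 > 0. Violating.
Others bid (6, 6, 10, 6): truth gives 0; bid 16 gives 3 > 0. Violating.
Others bid (6, 6, 6, 19): truth gives 0; no alternative beats it.
Others bid (6, 6, 10, 19): truth gives 0; no alternative beats it.
(Checking all 256 profiles: 24 have a profitable deviation, 232 do not.)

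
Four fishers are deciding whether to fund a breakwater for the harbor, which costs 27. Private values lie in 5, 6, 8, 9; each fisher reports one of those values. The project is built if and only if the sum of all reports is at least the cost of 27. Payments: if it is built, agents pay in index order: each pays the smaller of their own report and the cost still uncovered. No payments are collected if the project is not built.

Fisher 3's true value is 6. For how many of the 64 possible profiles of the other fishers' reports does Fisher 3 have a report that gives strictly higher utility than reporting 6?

Others report (5, 8, 9): truth gives 0; report 5 gives 1 > 0. Violating.
Others report (5, 9, 8): truth gives 0; report 5 gives 1 > 0. Violating.
Others report (5, 9, 9): truth gives 0; report 5 gives 1 > 0. Violating.
Others report (6, 8, 8): truth gives 0; report 5 gives 1 > 0. Violating.
Others report (5, 5, 5): truth gives 0; no alternative beats it.
Others report (5, 5, 6): truth gives 0; no alternative beats it.
(Checking all 64 profiles: 29 have a profitable deviation, 35 do not.)

29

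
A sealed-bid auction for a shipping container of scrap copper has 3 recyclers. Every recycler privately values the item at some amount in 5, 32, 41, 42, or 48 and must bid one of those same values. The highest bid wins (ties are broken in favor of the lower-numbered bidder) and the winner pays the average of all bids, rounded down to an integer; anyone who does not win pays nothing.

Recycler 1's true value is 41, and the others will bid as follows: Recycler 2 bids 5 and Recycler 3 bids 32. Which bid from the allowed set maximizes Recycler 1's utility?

32

Bid 5: loses, pays 0, utility 0.
Bid 32: wins, pays 23, utility 41 - 23 = 18.
Bid 41: wins, pays 26, utility 41 - 26 = 15.
Bid 42: wins, pays 26, utility 41 - 26 = 15.
Bid 48: wins, pays 28, utility 41 - 28 = 13.
The best choice is 32 with utility 18.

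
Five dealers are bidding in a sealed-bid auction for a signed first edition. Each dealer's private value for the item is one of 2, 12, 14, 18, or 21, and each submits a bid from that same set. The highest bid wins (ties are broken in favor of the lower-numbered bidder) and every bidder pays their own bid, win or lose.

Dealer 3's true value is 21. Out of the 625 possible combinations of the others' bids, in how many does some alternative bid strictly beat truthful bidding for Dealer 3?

369

Others bid (2, 2, 2, 2): truth gives 0; bid 12 gives 9 > 0. Violating.
Others bid (2, 2, 2, 12): truth gives 0; bid 12 gives 9 > 0. Violating.
Others bid (2, 2, 2, 14): truth gives 0; bid 14 gives 7 > 0. Violating.
Others bid (2, 2, 2, 18): truth gives 0; bid 18 gives 3 > 0. Violating.
Others bid (2, 2, 2, 21): truth gives 0; no alternative beats it.
Others bid (2, 2, 12, 21): truth gives 0; no alternative beats it.
(Checking all 625 profiles: 369 have a profitable deviation, 256 do not.)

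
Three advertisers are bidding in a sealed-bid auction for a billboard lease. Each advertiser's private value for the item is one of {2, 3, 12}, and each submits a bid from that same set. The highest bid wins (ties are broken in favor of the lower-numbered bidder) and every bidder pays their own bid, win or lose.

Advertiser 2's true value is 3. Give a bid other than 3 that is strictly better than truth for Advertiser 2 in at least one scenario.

2

Suppose Advertiser 1 bids 2 and Advertiser 3 bids 12.
Bid 3: loses but pays 3, utility -3.
Bid 2: loses but pays 2, utility -2.
So bidding 2 beats truth here (-2 > -3).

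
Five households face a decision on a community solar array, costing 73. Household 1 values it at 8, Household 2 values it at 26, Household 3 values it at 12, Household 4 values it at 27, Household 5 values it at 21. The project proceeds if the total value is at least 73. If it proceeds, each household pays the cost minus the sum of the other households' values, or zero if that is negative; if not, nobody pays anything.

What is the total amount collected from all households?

11

Total value 94 ≥ cost 73, so it is built.
Household 1: others sum to 86; max(0, 73 - 86) = 0.
Household 2: others sum to 68; max(0, 73 - 68) = 5.
Household 3: others sum to 82; max(0, 73 - 82) = 0.
Household 4: others sum to 67; max(0, 73 - 67) = 6.
Household 5: others sum to 73; max(0, 73 - 73) = 0.
Total collected = 0 + 5 + 0 + 6 + 0 = 11.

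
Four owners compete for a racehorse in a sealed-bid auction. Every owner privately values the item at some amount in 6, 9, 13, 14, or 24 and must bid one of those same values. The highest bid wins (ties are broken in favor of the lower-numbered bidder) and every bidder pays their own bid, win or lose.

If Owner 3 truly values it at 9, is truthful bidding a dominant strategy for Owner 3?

Consider the case where Owner 1 bids 6, Owner 2 bids 6 and Owner 4 bids 13.
Truthful bid 9: loses but pays 9, utility -9.
Bid 6 instead: loses but pays 6, utility -6.
Since -6 > -9, bidding 6 is strictly better here, so truthful bidding is not dominant.

No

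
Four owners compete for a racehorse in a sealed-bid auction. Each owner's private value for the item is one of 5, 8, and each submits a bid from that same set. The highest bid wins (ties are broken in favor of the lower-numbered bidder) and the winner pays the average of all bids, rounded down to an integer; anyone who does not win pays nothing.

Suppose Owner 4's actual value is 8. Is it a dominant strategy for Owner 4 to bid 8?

Check each profile of the others' bids and compare truth against every alternative bid.
Others bid (5, 5, 5): truth gives 3, best alternative gives 0.
Others bid (5, 5, 8): truth gives 0, best alternative gives 0.
Others bid (5, 8, 5): truth gives 0, best alternative gives 0.
Others bid (5, 8, 8): truth gives 0, best alternative gives 0.
Others bid (8, 5, 5): truth gives 0, best alternative gives 0.
Others bid (8, 5, 8): truth gives 0, best alternative gives 0.
(Remaining 2 profiles checked similarly; truth is weakly best in each.)
In every case the truthful bid is at least as good as any alternative, so it is a dominant strategy.

Yes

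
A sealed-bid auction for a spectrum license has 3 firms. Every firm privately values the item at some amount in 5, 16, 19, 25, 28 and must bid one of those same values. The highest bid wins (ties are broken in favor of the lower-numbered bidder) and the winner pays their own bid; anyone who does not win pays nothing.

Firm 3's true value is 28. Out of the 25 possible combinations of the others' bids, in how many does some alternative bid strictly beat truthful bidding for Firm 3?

Others bid (5, 5): truth gives 0; bid 16 gives 12 > 0. Violating.
Others bid (5, 16): truth gives 0; bid 19 gives 9 > 0. Violating.
Others bid (5, 19): truth gives 0; bid 25 gives 3 > 0. Violating.
Others bid (16, 5): truth gives 0; bid 19 gives 9 > 0. Violating.
Others bid (5, 25): truth gives 0; no alternative beats it.
Others bid (5, 28): truth gives 0; no alternative beats it.
(Checking all 25 profiles: 9 have a profitable deviation, 16 do not.)

9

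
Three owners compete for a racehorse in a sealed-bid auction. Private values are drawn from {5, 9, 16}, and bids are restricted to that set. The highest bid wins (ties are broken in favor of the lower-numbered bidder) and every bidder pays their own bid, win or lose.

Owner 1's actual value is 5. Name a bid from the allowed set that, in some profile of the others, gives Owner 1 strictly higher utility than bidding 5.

Suppose Owner 2 bids 5 and Owner 3 bids 9.
Bid 5: loses but pays 5, utility -5.
Bid 9: wins, pays 9, utility 5 - 9 = -4.
So bidding 9 beats truth here (-4 > -5).

9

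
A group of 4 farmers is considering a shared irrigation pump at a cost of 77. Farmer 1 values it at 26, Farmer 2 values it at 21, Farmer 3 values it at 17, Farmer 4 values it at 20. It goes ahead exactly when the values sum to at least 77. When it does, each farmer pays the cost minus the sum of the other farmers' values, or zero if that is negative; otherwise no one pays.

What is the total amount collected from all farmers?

56

Total value 84 ≥ cost 77, so it is built.
Farmer 1: others sum to 58; max(0, 77 - 58) = 19.
Farmer 2: others sum to 63; max(0, 77 - 63) = 14.
Farmer 3: others sum to 67; max(0, 77 - 67) = 10.
Farmer 4: others sum to 64; max(0, 77 - 64) = 13.
Total collected = 19 + 14 + 10 + 13 = 56.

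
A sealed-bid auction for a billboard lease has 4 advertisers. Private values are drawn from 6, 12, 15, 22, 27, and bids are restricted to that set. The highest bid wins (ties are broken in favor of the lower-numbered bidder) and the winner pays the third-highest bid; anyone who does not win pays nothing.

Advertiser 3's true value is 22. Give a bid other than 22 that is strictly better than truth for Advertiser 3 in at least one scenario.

Suppose Advertiser 1 bids 6, Advertiser 2 bids 6 and Advertiser 4 bids 27.
Bid 22: loses, pays 0, utility 0.
Bid 27: wins, pays 6, utility 22 - 6 = 16.
So bidding 27 beats truth here (16 > 0).

27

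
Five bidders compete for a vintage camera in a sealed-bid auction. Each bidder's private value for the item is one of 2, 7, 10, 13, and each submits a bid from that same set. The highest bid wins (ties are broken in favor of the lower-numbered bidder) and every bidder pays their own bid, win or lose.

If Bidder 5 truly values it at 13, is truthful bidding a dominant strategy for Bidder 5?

Consider the case where Bidder 1 bids 2, Bidder 2 bids 2, Bidder 3 bids 2 and Bidder 4 bids 2.
Truthful bid 13: wins, pays 13, utility 13 - 13 = 0.
Bid 7 instead: wins, pays 7, utility 13 - 7 = 6.
Since 6 > 0, bidding 7 is strictly better here, so truthful bidding is not dominant.

No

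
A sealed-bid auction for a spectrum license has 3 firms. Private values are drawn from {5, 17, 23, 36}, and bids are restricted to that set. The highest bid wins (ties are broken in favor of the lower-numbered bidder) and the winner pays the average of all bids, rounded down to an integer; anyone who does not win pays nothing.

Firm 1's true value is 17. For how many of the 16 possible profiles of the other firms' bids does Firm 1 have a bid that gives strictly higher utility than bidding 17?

1

Others bid (5, 5): truth gives 8; bid 5 gives 12 > 8. Violating.
Others bid (5, 17): truth gives 4; no alternative beats it.
Others bid (5, 23): truth gives 0; no alternative beats it.
(Checking all 16 profiles: 1 has a profitable deviation, 15 do not.)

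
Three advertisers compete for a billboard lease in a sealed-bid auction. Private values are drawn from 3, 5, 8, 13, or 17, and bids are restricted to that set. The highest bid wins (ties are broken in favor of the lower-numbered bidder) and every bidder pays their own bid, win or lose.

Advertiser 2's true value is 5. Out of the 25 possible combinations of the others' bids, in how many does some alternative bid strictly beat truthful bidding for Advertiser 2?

Others bid (3, 8): truth gives -5; bid 3 gives -3 > -5. Violating.
Others bid (3, 13): truth gives -5; bid 3 gives -3 > -5. Violating.
Others bid (3, 17): truth gives -5; bid 3 gives -3 > -5. Violating.
Others bid (5, 3): truth gives -5; bid 3 gives -3 > -5. Violating.
Others bid (3, 3): truth gives 0; no alternative beats it.
Others bid (3, 5): truth gives 0; no alternative beats it.
(Checking all 25 profiles: 23 have a profitable deviation, 2 do not.)

23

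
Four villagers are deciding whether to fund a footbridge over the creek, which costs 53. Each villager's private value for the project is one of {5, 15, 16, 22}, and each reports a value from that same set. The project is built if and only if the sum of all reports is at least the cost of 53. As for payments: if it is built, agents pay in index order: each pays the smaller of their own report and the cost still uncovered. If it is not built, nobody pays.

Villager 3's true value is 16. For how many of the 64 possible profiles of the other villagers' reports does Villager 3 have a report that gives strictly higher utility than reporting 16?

Others report (5, 15, 22): truth gives 0; report 15 gives 1 > 0. Violating.
Others report (5, 16, 22): truth gives 0; report 15 gives 1 > 0. Violating.
Others report (5, 22, 15): truth gives 0; report 15 gives 1 > 0. Violating.
Others report (5, 22, 16): truth gives 0; report 15 gives 1 > 0. Violating.
Others report (5, 5, 5): truth gives 0; no alternative beats it.
Others report (5, 5, 15): truth gives 0; no alternative beats it.
(Checking all 64 profiles: 40 have a profitable deviation, 24 do not.)

40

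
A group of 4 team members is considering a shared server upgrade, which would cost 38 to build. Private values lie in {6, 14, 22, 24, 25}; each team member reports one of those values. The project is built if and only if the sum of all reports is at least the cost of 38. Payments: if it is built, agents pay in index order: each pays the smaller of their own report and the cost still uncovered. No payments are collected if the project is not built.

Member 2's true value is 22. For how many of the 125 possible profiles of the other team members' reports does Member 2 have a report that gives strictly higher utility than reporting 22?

124

Others report (6, 6, 14): truth gives 0; report 14 gives 8 > 0. Violating.
Others report (6, 6, 22): truth gives 0; report 6 gives 16 > 0. Violating.
Others report (6, 6, 24): truth gives 0; report 6 gives 16 > 0. Violating.
Others report (6, 6, 25): truth gives 0; report 6 gives 16 > 0. Violating.
Others report (6, 6, 6): truth gives 0; no alternative beats it.
(Checking all 125 profiles: 124 have a profitable deviation, 1 does not.)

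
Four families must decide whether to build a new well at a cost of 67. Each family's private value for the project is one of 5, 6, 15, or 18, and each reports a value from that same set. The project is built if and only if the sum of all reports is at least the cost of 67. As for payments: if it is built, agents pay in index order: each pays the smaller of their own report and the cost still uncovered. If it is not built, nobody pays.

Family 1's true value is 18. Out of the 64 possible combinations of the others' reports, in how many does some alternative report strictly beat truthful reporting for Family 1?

Others report (18, 18, 18): truth gives 0; report 15 gives 3 > 0. Violating.
Others report (5, 5, 5): truth gives 0; no alternative beats it.
Others report (5, 5, 6): truth gives 0; no alternative beats it.
(Checking all 64 profiles: 1 has a profitable deviation, 63 do not.)

1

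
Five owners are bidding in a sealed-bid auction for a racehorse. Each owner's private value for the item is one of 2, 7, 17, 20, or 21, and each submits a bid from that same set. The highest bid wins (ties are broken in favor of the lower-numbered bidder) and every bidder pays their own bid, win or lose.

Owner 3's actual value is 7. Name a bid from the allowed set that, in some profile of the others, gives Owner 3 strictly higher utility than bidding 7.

2

Suppose Owner 1 bids 2, Owner 2 bids 2, Owner 4 bids 2 and Owner 5 bids 17.
Bid 7: loses but pays 7, utility -7.
Bid 2: loses but pays 2, utility -2.
So bidding 2 beats truth here (-2 > -7).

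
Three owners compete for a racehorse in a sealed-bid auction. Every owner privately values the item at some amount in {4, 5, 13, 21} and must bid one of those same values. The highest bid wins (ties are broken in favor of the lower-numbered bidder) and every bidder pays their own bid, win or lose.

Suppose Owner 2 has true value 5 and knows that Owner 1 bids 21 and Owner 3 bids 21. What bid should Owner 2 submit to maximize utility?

Bid 4: loses but pays 4, utility -4.
Bid 5: loses but pays 5, utility -5.
Bid 13: loses but pays 13, utility -13.
Bid 21: loses but pays 21, utility -21.
The best choice is 4 with utility -4.

4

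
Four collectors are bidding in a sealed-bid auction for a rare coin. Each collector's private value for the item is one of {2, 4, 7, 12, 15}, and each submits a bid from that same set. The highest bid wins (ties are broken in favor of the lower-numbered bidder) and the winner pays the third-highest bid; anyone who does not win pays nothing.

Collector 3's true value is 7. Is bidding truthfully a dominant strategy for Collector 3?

No

Consider the case where Collector 1 bids 2, Collector 2 bids 2 and Collector 4 bids 12.
Truthful bid 7: loses, pays 0, utility 0.
Bid 12 instead: wins, pays 2, utility 7 - 2 = 5.
Since 5 > 0, bidding 12 is strictly better here, so truthful bidding is not dominant.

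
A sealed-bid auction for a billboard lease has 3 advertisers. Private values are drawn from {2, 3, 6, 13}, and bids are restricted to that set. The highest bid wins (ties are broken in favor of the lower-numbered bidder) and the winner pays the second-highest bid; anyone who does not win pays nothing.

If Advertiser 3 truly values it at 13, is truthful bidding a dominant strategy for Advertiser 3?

Yes

Check each profile of the others' bids and compare truth against every alternative bid.
Others bid (2, 6): truth gives 7, best alternative gives 0.
Others bid (3, 6): truth gives 7, best alternative gives 0.
Others bid (6, 2): truth gives 7, best alternative gives 0.
Others bid (6, 3): truth gives 7, best alternative gives 0.
Others bid (6, 6): truth gives 7, best alternative gives 0.
Others bid (2, 2): truth gives 11, best alternative gives 11.
(Remaining 10 profiles checked similarly; truth is weakly best in each.)
In every case the truthful bid is at least as good as any alternative, so it is a dominant strategy.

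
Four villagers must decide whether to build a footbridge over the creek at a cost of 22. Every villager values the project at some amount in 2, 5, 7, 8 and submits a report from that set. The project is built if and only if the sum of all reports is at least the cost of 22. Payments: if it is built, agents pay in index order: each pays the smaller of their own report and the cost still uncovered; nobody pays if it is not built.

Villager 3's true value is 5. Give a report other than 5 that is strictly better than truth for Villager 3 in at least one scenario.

Suppose Villager 1 reports 5, Villager 2 reports 7 and Villager 4 reports 8.
Report 5: project built, pays 5, utility 5 - 5 = 0.
Report 2: project built, pays 2, utility 5 - 2 = 3.
So reporting 2 beats truth here (3 > 0).

2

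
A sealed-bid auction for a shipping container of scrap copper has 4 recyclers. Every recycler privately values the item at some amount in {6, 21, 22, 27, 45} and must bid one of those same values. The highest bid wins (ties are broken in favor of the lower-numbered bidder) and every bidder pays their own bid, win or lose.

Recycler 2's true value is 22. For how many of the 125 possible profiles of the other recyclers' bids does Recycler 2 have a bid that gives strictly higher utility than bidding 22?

Others bid (6, 6, 6): truth gives 0; bid 21 gives 1 > 0. Violating.
Others bid (6, 6, 21): truth gives 0; bid 21 gives 1 > 0. Violating.
Others bid (6, 6, 27): truth gives -22; bid 27 gives -5 > -22. Violating.
Others bid (6, 6, 45): truth gives -22; bid 6 gives -6 > -22. Violating.
Others bid (6, 6, 22): truth gives 0; no alternative beats it.
Others bid (6, 21, 22): truth gives 0; no alternative beats it.
(Checking all 125 profiles: 111 have a profitable deviation, 14 do not.)

111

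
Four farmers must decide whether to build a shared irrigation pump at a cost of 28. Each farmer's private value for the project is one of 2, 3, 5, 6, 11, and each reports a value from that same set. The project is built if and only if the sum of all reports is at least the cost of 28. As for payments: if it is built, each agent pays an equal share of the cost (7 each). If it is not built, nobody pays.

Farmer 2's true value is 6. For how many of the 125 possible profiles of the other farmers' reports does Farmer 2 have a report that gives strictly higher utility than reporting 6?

15

Others report (2, 11, 11): truth gives -1; report 2 gives 0 > -1. Violating.
Others report (3, 11, 11): truth gives -1; report 2 gives 0 > -1. Violating.
Others report (5, 6, 11): truth gives -1; report 2 gives 0 > -1. Violating.
Others report (5, 11, 6): truth gives -1; report 2 gives 0 > -1. Violating.
Others report (2, 2, 2): truth gives 0; no alternative beats it.
Others report (2, 2, 3): truth gives 0; no alternative beats it.
(Checking all 125 profiles: 15 have a profitable deviation, 110 do not.)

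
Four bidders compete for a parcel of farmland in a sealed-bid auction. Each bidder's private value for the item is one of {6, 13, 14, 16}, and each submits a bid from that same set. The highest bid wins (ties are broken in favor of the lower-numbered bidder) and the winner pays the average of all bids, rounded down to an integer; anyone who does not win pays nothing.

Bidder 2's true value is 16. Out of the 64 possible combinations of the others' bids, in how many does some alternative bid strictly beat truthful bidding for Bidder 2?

14

Others bid (6, 6, 6): truth gives 8; bid 13 gives 9 > 8. Violating.
Others bid (6, 6, 13): truth gives 6; bid 13 gives 7 > 6. Violating.
Others bid (6, 13, 6): truth gives 6; bid 13 gives 7 > 6. Violating.
Others bid (6, 13, 13): truth gives 4; bid 13 gives 5 > 4. Violating.
Others bid (6, 6, 14): truth gives 6; no alternative beats it.
Others bid (6, 6, 16): truth gives 5; no alternative beats it.
(Checking all 64 profiles: 14 have a profitable deviation, 50 do not.)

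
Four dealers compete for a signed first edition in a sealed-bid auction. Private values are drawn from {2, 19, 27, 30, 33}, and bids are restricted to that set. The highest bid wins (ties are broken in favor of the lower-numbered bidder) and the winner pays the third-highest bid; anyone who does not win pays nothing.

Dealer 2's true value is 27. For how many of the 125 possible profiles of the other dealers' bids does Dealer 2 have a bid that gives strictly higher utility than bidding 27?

Others bid (2, 2, 30): truth gives 0; bid 30 gives 25 > 0. Violating.
Others bid (2, 2, 33): truth gives 0; bid 33 gives 25 > 0. Violating.
Others bid (2, 19, 30): truth gives 0; bid 30 gives 8 > 0. Violating.
Others bid (2, 19, 33): truth gives 0; bid 33 gives 8 > 0. Violating.
Others bid (2, 2, 2): truth gives 25; no alternative beats it.
Others bid (2, 2, 19): truth gives 25; no alternative beats it.
(Checking all 125 profiles: 24 have a profitable deviation, 101 do not.)

24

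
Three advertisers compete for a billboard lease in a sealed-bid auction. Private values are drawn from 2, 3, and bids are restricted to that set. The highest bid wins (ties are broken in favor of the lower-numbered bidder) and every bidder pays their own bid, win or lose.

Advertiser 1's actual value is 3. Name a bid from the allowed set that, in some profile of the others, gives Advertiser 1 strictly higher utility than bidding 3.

2

Suppose Advertiser 2 bids 2 and Advertiser 3 bids 2.
Bid 3: wins, pays 3, utility 3 - 3 = 0.
Bid 2: wins, pays 2, utility 3 - 2 = 1.
So bidding 2 beats truth here (1 > 0).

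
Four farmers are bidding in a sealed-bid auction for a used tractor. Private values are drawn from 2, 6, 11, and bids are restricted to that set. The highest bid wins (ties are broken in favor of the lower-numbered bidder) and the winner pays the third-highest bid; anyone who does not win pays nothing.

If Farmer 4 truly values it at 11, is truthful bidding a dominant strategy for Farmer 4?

Check each profile of the others' bids and compare truth against every alternative bid.
Others bid (2, 2, 6): truth gives 9, best alternative gives 0.
Others bid (2, 6, 2): truth gives 9, best alternative gives 0.
Others bid (6, 2, 2): truth gives 9, best alternative gives 0.
Others bid (2, 6, 6): truth gives 5, best alternative gives 0.
Others bid (6, 2, 6): truth gives 5, best alternative gives 0.
Others bid (6, 6, 2): truth gives 5, best alternative gives 0.
(Remaining 21 profiles checked similarly; truth is weakly best in each.)
In every case the truthful bid is at least as good as any alternative, so it is a dominant strategy.

Yes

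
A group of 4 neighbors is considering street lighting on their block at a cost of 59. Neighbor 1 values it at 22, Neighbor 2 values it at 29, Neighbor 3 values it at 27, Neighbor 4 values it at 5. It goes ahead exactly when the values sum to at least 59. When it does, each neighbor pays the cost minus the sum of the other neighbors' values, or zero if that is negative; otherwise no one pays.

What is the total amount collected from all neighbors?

8

Total value 83 ≥ cost 59, so it is built.
Neighbor 1: others sum to 61; max(0, 59 - 61) = 0.
Neighbor 2: others sum to 54; max(0, 59 - 54) = 5.
Neighbor 3: others sum to 56; max(0, 59 - 56) = 3.
Neighbor 4: others sum to 78; max(0, 59 - 78) = 0.
Total collected = 0 + 5 + 3 + 0 = 8.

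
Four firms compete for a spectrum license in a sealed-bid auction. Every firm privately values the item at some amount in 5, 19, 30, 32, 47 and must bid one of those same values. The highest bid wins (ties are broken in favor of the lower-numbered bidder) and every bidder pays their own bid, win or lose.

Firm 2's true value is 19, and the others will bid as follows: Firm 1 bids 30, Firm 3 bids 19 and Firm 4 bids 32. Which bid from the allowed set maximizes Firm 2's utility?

5

Bid 5: loses but pays 5, utility -5.
Bid 19: loses but pays 19, utility -19.
Bid 30: loses but pays 30, utility -30.
Bid 32: wins, pays 32, utility 19 - 32 = -13.
Bid 47: wins, pays 47, utility 19 - 47 = -28.
The best choice is 5 with utility -5.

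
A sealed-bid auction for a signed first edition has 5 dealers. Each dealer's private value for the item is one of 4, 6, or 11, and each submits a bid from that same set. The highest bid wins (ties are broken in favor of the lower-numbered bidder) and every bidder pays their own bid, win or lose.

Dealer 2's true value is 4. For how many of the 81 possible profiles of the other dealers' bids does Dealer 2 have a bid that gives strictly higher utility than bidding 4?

Others bid (4, 4, 4, 4): truth gives -4; bid 6 gives -2 > -4. Violating.
Others bid (4, 4, 4, 6): truth gives -4; bid 6 gives -2 > -4. Violating.
Others bid (4, 4, 6, 4): truth gives -4; bid 6 gives -2 > -4. Violating.
Others bid (4, 4, 6, 6): truth gives -4; bid 6 gives -2 > -4. Violating.
Others bid (4, 4, 4, 11): truth gives -4; no alternative beats it.
Others bid (4, 4, 6, 11): truth gives -4; no alternative beats it.
(Checking all 81 profiles: 8 have a profitable deviation, 73 do not.)

8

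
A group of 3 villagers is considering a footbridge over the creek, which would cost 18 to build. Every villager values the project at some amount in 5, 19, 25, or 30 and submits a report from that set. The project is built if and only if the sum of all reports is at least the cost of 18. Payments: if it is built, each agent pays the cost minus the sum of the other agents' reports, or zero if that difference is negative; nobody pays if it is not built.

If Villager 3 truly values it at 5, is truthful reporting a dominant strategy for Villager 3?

Check each profile of the others' reports and compare truth against every alternative report.
Others report (5, 5): truth gives 0, best alternative gives -3.
Others report (5, 19): truth gives 5, best alternative gives 5.
Others report (5, 25): truth gives 5, best alternative gives 5.
Others report (5, 30): truth gives 5, best alternative gives 5.
Others report (19, 5): truth gives 5, best alternative gives 5.
Others report (19, 19): truth gives 5, best alternative gives 5.
(Remaining 10 profiles checked similarly; truth is weakly best in each.)
In every case the truthful report is at least as good as any alternative, so it is a dominant strategy.

Yes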